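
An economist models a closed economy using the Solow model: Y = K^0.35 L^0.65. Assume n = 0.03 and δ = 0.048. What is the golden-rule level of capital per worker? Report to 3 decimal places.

Break-even investment rate: n + δ = 0.03 + 0.048 = 0.078.
Golden rule sets MPK = n+δ: 0.35·k^(0.35−1) = 0.078, so k_gold = (0.35/0.078)^(1/0.65) ≈ 10.0702.

k_gold ≈ 10.070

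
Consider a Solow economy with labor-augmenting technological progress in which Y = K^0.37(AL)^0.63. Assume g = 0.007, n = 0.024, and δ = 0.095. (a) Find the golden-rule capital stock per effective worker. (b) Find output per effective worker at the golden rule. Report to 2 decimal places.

The effective depreciation rate is n + g + δ = 0.024 + 0.007 + 0.095 = 0.126.
Golden rule sets MPK = n+g+δ: 0.37·k^(0.37−1) = 0.126, so k_gold = (0.37/0.126)^(1/0.63) ≈ 5.5283.
y_gold = 5.5283^0.37 ≈ 1.8826.

(a) k_gold ≈ 5.53; (b) y_gold ≈ 1.88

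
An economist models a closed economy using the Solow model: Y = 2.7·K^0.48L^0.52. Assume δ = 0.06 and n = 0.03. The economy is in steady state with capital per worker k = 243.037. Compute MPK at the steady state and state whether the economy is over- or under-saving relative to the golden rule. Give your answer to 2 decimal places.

The effective depreciation rate is n + δ = 0.03 + 0.06 = 0.09.
MPK = 0.48·2.7·k^(0.48−1) = 0.48·2.7·243.037^(-0.52) ≈ 0.0745.
MPK < 0.09, so the economy is dynamically inefficient (over-saving).

over-saving; MPK ≈ 0.07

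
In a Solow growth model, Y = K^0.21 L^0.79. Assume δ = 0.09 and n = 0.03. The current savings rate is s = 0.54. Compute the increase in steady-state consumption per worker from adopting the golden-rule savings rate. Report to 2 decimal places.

Δc ≈ 0.23

The effective depreciation rate is n + δ = 0.03 + 0.09 = 0.12.
Current steady state (s = 0.54): k* = (0.54/0.12)^(1/0.79) ≈ 6.7120, y* = 6.7120^0.21 ≈ 1.4916, c* = (1−0.54)·1.4916 ≈ 0.6861.
At the golden rule the marginal product of capital equals n+δ: 0.21·k^(0.21−1) = 0.12. Solving, k_gold = (0.21/0.12)^(1/0.79) ≈ 2.0307.
y_gold = 2.0307^0.21 ≈ 1.1604, c_gold = y_gold − 0.12·k_gold ≈ 0.9167.
Gain: Δc = 0.9167 − 0.6861 ≈ 0.2306.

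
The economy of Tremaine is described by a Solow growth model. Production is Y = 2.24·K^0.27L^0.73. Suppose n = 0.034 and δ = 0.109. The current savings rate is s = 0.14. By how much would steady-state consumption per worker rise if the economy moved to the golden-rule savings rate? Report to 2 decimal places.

Δc ≈ 0.21

Break-even investment rate: n + δ = 0.034 + 0.109 = 0.143.
Current steady state (s = 0.14): k* = (0.14·2.24/0.143)^(1/0.73) ≈ 2.9321, y* = 2.24·2.9321^0.27 ≈ 2.9949, c* = (1−0.14)·2.9949 ≈ 2.5756.
Golden rule sets MPK = n+δ: 0.27·2.24·k^(0.27−1) = 0.143, so k_gold = (0.27·2.24/0.143)^(1/0.73) ≈ 7.2096.
y_gold = 2.24·7.2096^0.27 ≈ 3.8184, c_gold = y_gold − 0.143·k_gold ≈ 2.7875.
Gain: Δc = 2.7875 − 2.5756 ≈ 0.2118.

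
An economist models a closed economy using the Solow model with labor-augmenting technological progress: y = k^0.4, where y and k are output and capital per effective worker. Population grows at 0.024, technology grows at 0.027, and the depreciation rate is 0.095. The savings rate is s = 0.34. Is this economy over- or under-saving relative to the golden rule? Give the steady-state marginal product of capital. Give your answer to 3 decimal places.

Capital per effective worker breaks even when investment replaces (n + g + δ)·k; here n + g + δ = 0.146.
Steady-state k*: s·k^0.4 = 0.146·k gives k* = (0.34/0.146)^(1/0.6) ≈ 4.0914.
MPK = 0.4·4.0914^(-0.6) ≈ 0.1718.
MPK > n+g+δ = 0.146, so the economy is dynamically efficient (under-saving).

under-saving; MPK ≈ 0.172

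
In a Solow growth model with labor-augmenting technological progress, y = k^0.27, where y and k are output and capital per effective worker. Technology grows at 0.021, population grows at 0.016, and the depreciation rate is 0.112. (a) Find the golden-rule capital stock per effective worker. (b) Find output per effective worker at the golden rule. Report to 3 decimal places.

(a) k_gold ≈ 2.258; (b) y_gold ≈ 1.246

Capital per effective worker breaks even when investment replaces (n + g + δ)·k; here n + g + δ = 0.149.
Setting f'(k) = n+g+δ gives 0.27·k^(0.27−1) = 0.149, hence k_gold = (0.27/0.149)^(1/0.73) ≈ 2.2577.
y_gold = 2.2577^0.27 ≈ 1.2459.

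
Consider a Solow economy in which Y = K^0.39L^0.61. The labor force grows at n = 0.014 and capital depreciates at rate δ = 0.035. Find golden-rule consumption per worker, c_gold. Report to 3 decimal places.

n + δ = 0.014 + 0.035 = 0.049.
Golden rule sets MPK = n+δ: 0.39·k^(0.39−1) = 0.049, so k_gold = (0.39/0.049)^(1/0.61) ≈ 29.9801.
y_gold = 29.9801^0.39 ≈ 3.7667.
c_gold = y_gold − (n+δ)·k_gold = 3.7667 − 0.049·29.9801 ≈ 2.2977.

c_gold ≈ 2.298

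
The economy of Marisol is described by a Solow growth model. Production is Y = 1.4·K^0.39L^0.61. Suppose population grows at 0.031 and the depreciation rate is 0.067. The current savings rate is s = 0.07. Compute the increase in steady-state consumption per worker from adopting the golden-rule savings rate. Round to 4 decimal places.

Break-even investment rate: n + δ = 0.031 + 0.067 = 0.098.
Current steady state (s = 0.07): k* = (0.07·1.4/0.098)^(1/0.61) ≈ 1.0000, y* = 1.4·1.0000^0.39 ≈ 1.4000, c* = (1−0.07)·1.4000 ≈ 1.3020.
Golden rule sets MPK = n+δ: 0.39·1.4·k^(0.39−1) = 0.098, so k_gold = (0.39·1.4/0.098)^(1/0.61) ≈ 16.7069.
y_gold = 1.4·16.7069^0.39 ≈ 4.1981, c_gold = y_gold − 0.098·k_gold ≈ 2.5609.
Gain: Δc = 2.5609 − 1.3020 ≈ 1.2589.

Δc ≈ 1.2589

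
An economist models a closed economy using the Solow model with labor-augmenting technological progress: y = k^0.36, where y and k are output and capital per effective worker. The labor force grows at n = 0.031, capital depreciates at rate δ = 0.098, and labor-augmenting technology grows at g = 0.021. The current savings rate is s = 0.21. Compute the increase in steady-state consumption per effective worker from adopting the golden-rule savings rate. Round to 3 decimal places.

Δc ≈ 0.093

Break-even investment rate: n + g + δ = 0.031 + 0.021 + 0.098 = 0.15.
Current steady state (s = 0.21): k* = (0.21/0.15)^(1/0.64) ≈ 1.6917, y* = 1.6917^0.36 ≈ 1.2084, c* = (1−0.21)·1.2084 ≈ 0.9546.
At the golden rule the marginal product of capital equals n+g+δ: 0.36·k^(0.36−1) = 0.15. Solving, k_gold = (0.36/0.15)^(1/0.64) ≈ 3.9272.
y_gold = 3.9272^0.36 ≈ 1.6363, c_gold = y_gold − 0.15·k_gold ≈ 1.0472.
Gain: Δc = 1.0472 − 0.9546 ≈ 0.0926.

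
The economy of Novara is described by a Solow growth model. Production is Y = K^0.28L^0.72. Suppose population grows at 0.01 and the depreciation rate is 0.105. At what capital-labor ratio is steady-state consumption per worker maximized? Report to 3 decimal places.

k_gold ≈ 3.442

The effective depreciation rate is n + δ = 0.01 + 0.105 = 0.115.
Golden rule sets MPK = n+δ: 0.28·k^(0.28−1) = 0.115, so k_gold = (0.28/0.115)^(1/0.72) ≈ 3.4415.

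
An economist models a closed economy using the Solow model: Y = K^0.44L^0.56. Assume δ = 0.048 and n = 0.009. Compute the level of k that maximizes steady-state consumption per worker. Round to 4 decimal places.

k_gold ≈ 38.4557

The effective depreciation rate is n + δ = 0.009 + 0.048 = 0.057.
Setting f'(k) = n+δ gives 0.44·k^(0.44−1) = 0.057, hence k_gold = (0.44/0.057)^(1/0.56) ≈ 38.4557.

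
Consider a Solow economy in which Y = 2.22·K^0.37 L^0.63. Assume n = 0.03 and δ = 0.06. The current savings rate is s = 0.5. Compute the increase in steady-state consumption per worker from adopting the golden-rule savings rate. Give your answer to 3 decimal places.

Capital per worker breaks even when investment replaces (n + δ)·k; here n + δ = 0.09.
Current steady state (s = 0.5): k* = (0.5·2.22/0.09)^(1/0.63) ≈ 53.9354, y* = 2.22·53.9354^0.37 ≈ 9.7084, c* = (1−0.5)·9.7084 ≈ 4.8542.
Maximizing c = f(k) − (n+δ)·k gives f'(k) = n+δ, i.e. 0.37·2.22·k^(0.37−1) = 0.09, so k_gold = (0.37·2.22/0.09)^(1/0.63) ≈ 33.4430.
y_gold = 2.22·33.4430^0.37 ≈ 8.1348, c_gold = y_gold − 0.09·k_gold ≈ 5.1249.
Gain: Δc = 5.1249 − 4.8542 ≈ 0.2707.

Δc ≈ 0.271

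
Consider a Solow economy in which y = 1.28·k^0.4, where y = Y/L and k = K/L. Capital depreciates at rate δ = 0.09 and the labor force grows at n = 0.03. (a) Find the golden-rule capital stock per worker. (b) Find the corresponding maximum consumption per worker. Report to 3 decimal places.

(a) k_gold ≈ 11.224; (b) c_gold ≈ 2.020

Capital per worker breaks even when investment replaces (n + δ)·k; here n + δ = 0.12.
Maximizing c = f(k) − (n+δ)·k gives f'(k) = n+δ, i.e. 0.4·1.28·k^(0.4−1) = 0.12, so k_gold = (0.4·1.28/0.12)^(1/0.6) ≈ 11.2240.
y_gold = 1.28·11.2240^0.4 ≈ 3.3672; c_gold = y_gold − 0.12·k_gold ≈ 2.0203.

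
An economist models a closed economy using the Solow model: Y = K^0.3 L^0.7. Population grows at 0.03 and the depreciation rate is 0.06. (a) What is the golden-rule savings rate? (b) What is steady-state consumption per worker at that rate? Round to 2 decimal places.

Capital per worker breaks even when investment replaces (n + δ)·k; here n + δ = 0.09.
For Cobb-Douglas, s_gold equals capital's share: s_gold = 0.3.
At the golden rule the marginal product of capital equals n+δ: 0.3·k^(0.3−1) = 0.09. Solving, k_gold = (0.3/0.09)^(1/0.7) ≈ 5.5843.
y_gold = 5.5843^0.3 ≈ 1.6753; c_gold = (1−0.3)·y_gold ≈ 1.1727.

(a) s_gold = 0.30; (b) c_gold ≈ 1.17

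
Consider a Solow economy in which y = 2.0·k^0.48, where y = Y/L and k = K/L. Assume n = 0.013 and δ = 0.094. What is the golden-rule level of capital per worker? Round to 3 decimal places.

n + δ = 0.013 + 0.094 = 0.107.
Golden rule sets MPK = n+δ: 0.48·2.0·k^(0.48−1) = 0.107, so k_gold = (0.48·2.0/0.107)^(1/0.52) ≈ 67.9948.

k_gold ≈ 67.995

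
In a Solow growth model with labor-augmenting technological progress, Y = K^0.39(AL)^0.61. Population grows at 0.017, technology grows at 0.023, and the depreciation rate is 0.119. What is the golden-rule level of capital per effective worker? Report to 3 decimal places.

Capital per effective worker breaks even when investment replaces (n + g + δ)·k; here n + g + δ = 0.159.
Golden rule sets MPK = n+g+δ: 0.39·k^(0.39−1) = 0.159, so k_gold = (0.39/0.159)^(1/0.61) ≈ 4.3531.

k_gold ≈ 4.353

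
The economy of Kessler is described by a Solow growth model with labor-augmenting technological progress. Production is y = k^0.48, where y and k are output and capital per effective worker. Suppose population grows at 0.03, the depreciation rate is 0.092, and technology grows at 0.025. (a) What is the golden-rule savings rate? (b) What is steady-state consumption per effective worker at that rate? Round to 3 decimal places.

(a) s_gold = 0.480; (b) c_gold ≈ 1.550

The effective depreciation rate is n + g + δ = 0.03 + 0.025 + 0.092 = 0.147.
For Cobb-Douglas, s_gold equals capital's share: s_gold = 0.48.
Maximizing c = f(k) − (n+g+δ)·k gives f'(k) = n+g+δ, i.e. 0.48·k^(0.48−1) = 0.147, so k_gold = (0.48/0.147)^(1/0.52) ≈ 9.7345.
y_gold = 9.7345^0.48 ≈ 2.9812; c_gold = (1−0.48)·y_gold ≈ 1.5502.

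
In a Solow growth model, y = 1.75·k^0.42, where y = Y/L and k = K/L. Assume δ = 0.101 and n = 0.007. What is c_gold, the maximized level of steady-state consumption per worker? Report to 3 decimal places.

c_gold ≈ 4.070

Capital per worker breaks even when investment replaces (n + δ)·k; here n + δ = 0.108.
Setting f'(k) = n+δ gives 0.42·1.75·k^(0.42−1) = 0.108, hence k_gold = (0.42·1.75/0.108)^(1/0.58) ≈ 27.2880.
y_gold = 1.75·27.2880^0.42 ≈ 7.0169.
c_gold = y_gold − (n+δ)·k_gold = 7.0169 − 0.108·27.2880 ≈ 4.0698.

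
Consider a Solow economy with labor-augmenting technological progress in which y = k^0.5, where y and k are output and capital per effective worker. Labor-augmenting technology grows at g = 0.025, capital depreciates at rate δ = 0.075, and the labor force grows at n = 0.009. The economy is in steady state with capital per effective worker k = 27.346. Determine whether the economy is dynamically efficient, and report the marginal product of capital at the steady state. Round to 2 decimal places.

dynamically inefficient; MPK ≈ 0.10

n + g + δ = 0.009 + 0.025 + 0.075 = 0.109.
MPK = 0.5·k^(0.5−1) = 0.5·27.346^(-0.5) ≈ 0.0956.
MPK < 0.109, so the economy is dynamically inefficient (over-saving).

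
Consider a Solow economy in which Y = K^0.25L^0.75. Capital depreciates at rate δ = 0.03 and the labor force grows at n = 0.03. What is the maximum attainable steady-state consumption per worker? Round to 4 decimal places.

c_gold ≈ 1.2069

Capital per worker breaks even when investment replaces (n + δ)·k; here n + δ = 0.06.
At the golden rule the marginal product of capital equals n+δ: 0.25·k^(0.25−1) = 0.06. Solving, k_gold = (0.25/0.06)^(1/0.75) ≈ 6.7048.
y_gold = 6.7048^0.25 ≈ 1.6091.
c_gold = y_gold − (n+δ)·k_gold = 1.6091 − 0.06·6.7048 ≈ 1.2069.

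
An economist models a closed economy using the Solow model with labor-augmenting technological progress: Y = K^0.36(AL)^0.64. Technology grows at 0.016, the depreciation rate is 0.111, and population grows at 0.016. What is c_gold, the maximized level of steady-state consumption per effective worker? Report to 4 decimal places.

Capital per effective worker breaks even when investment replaces (n + g + δ)·k; here n + g + δ = 0.143.
Maximizing c = f(k) − (n+g+δ)·k gives f'(k) = n+g+δ, i.e. 0.36·k^(0.36−1) = 0.143, so k_gold = (0.36/0.143)^(1/0.64) ≈ 4.2317.
y_gold = 4.2317^0.36 ≈ 1.6809.
c_gold = y_gold − (n+g+δ)·k_gold = 1.6809 − 0.143·4.2317 ≈ 1.0758.

c_gold ≈ 1.0758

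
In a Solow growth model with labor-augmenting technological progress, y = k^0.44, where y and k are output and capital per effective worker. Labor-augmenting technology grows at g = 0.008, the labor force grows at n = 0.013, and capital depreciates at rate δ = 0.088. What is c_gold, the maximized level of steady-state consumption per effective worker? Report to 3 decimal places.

Break-even investment rate: n + g + δ = 0.013 + 0.008 + 0.088 = 0.109.
Golden rule sets MPK = n+g+δ: 0.44·k^(0.44−1) = 0.109, so k_gold = (0.44/0.109)^(1/0.56) ≈ 12.0834.
y_gold = 12.0834^0.44 ≈ 2.9934.
c_gold = y_gold − (n+g+δ)·k_gold = 2.9934 − 0.109·12.0834 ≈ 1.6763.

c_gold ≈ 1.676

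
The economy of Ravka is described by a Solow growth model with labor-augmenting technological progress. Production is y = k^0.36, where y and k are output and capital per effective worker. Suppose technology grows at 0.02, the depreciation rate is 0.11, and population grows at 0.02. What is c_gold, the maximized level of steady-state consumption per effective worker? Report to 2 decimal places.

Capital per effective worker breaks even when investment replaces (n + g + δ)·k; here n + g + δ = 0.15.
At the golden rule the marginal product of capital equals n+g+δ: 0.36·k^(0.36−1) = 0.15. Solving, k_gold = (0.36/0.15)^(1/0.64) ≈ 3.9272.
y_gold = 3.9272^0.36 ≈ 1.6363.
c_gold = y_gold − (n+g+δ)·k_gold = 1.6363 − 0.15·3.9272 ≈ 1.0472.

c_gold ≈ 1.05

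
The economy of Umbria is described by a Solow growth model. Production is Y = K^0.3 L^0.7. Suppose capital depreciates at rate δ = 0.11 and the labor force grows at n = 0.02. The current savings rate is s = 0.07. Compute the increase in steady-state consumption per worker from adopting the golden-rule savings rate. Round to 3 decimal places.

Δc ≈ 0.288

The effective depreciation rate is n + δ = 0.02 + 0.11 = 0.13.
Current steady state (s = 0.07): k* = (0.07/0.13)^(1/0.7) ≈ 0.4130, y* = 0.4130^0.3 ≈ 0.7670, c* = (1−0.07)·0.7670 ≈ 0.7133.
Golden rule sets MPK = n+δ: 0.3·k^(0.3−1) = 0.13, so k_gold = (0.3/0.13)^(1/0.7) ≈ 3.3024.
y_gold = 3.3024^0.3 ≈ 1.4310, c_gold = y_gold − 0.13·k_gold ≈ 1.0017.
Gain: Δc = 1.0017 − 0.7133 ≈ 0.2884.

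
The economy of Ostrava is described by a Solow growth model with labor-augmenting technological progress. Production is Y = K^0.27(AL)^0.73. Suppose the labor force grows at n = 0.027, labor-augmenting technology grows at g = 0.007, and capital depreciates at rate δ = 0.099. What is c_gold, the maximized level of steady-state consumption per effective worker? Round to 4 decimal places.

Capital per effective worker breaks even when investment replaces (n + g + δ)·k; here n + g + δ = 0.133.
Maximizing c = f(k) − (n+g+δ)·k gives f'(k) = n+g+δ, i.e. 0.27·k^(0.27−1) = 0.133, so k_gold = (0.27/0.133)^(1/0.73) ≈ 2.6378.
y_gold = 2.6378^0.27 ≈ 1.2994.
c_gold = y_gold − (n+g+δ)·k_gold = 1.2994 − 0.133·2.6378 ≈ 0.9485.

c_gold ≈ 0.9485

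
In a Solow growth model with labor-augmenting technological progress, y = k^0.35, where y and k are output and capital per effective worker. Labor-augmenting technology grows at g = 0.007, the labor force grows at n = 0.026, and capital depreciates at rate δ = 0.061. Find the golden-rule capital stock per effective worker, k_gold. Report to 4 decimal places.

k_gold ≈ 7.5573

Capital per effective worker breaks even when investment replaces (n + g + δ)·k; here n + g + δ = 0.094.
Maximizing c = f(k) − (n+g+δ)·k gives f'(k) = n+g+δ, i.e. 0.35·k^(0.35−1) = 0.094, so k_gold = (0.35/0.094)^(1/0.65) ≈ 7.5573.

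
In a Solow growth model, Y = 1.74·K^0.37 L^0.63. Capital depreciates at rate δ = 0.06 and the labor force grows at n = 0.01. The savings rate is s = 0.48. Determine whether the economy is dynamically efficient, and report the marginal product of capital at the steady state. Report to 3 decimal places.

dynamically inefficient; MPK ≈ 0.054

n + δ = 0.01 + 0.06 = 0.07.
Steady-state k*: s·A·k^0.37 = 0.07·k gives k* = (0.48·1.74/0.07)^(1/0.63) ≈ 51.1724.
MPK = 0.37·1.74·51.1724^(-0.63) ≈ 0.0540.
MPK < n+δ = 0.07, so the economy is dynamically inefficient (over-saving).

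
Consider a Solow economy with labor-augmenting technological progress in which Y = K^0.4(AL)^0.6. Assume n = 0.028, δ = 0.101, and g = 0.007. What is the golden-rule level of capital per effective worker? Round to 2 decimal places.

k_gold ≈ 6.04

The effective depreciation rate is n + g + δ = 0.028 + 0.007 + 0.101 = 0.136.
Setting f'(k) = n+g+δ gives 0.4·k^(0.4−1) = 0.136, hence k_gold = (0.4/0.136)^(1/0.6) ≈ 6.0377.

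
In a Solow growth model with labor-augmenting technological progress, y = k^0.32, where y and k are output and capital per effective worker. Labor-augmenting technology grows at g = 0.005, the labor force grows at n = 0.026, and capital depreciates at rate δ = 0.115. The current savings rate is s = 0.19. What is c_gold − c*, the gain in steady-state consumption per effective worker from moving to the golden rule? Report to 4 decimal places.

Δc ≈ 0.0669

Break-even investment rate: n + g + δ = 0.026 + 0.005 + 0.115 = 0.146.
Current steady state (s = 0.19): k* = (0.19/0.146)^(1/0.68) ≈ 1.4731, y* = 1.4731^0.32 ≈ 1.1320, c* = (1−0.19)·1.1320 ≈ 0.9169.
Setting f'(k) = n+g+δ gives 0.32·k^(0.32−1) = 0.146, hence k_gold = (0.32/0.146)^(1/0.68) ≈ 3.1708.
y_gold = 3.1708^0.32 ≈ 1.4467, c_gold = y_gold − 0.146·k_gold ≈ 0.9837.
Gain: Δc = 0.9837 − 0.9169 ≈ 0.0669.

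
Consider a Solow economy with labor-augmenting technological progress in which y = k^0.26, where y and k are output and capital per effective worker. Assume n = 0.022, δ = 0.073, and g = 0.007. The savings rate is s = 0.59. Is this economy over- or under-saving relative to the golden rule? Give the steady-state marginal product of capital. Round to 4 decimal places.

over-saving; MPK ≈ 0.0449

The effective depreciation rate is n + g + δ = 0.022 + 0.007 + 0.073 = 0.102.
Steady-state k*: s·k^0.26 = 0.102·k gives k* = (0.59/0.102)^(1/0.74) ≈ 10.7169.
MPK = 0.26·10.7169^(-0.74) ≈ 0.0449.
MPK < n+g+δ = 0.102, so the economy is dynamically inefficient (over-saving).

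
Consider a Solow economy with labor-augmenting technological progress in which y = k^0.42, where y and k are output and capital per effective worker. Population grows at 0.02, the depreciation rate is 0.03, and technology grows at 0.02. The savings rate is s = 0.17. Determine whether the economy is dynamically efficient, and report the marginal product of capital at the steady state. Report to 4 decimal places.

dynamically efficient; MPK ≈ 0.1729

Capital per effective worker breaks even when investment replaces (n + g + δ)·k; here n + g + δ = 0.07.
Steady-state k*: s·k^0.42 = 0.07·k gives k* = (0.17/0.07)^(1/0.58) ≈ 4.6174.
MPK = 0.42·4.6174^(-0.58) ≈ 0.1729.
MPK > n+g+δ = 0.07, so the economy is dynamically efficient (under-saving).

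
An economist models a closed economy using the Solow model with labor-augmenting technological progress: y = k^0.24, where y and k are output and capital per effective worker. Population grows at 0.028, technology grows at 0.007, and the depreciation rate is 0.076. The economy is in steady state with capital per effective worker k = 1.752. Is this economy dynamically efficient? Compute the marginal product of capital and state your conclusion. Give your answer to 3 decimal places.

n + g + δ = 0.028 + 0.007 + 0.076 = 0.111.
MPK = 0.24·k^(0.24−1) = 0.24·1.752^(-0.76) ≈ 0.1567.
MPK > 0.111, so the economy is dynamically efficient (under-saving).

dynamically efficient; MPK ≈ 0.157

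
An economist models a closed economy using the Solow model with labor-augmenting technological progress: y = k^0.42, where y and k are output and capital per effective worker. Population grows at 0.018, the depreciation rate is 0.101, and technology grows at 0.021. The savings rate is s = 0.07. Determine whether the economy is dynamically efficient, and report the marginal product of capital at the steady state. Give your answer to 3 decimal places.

Break-even investment rate: n + g + δ = 0.018 + 0.021 + 0.101 = 0.14.
Steady-state k*: s·k^0.42 = 0.14·k gives k* = (0.07/0.14)^(1/0.58) ≈ 0.3027.
MPK = 0.42·0.3027^(-0.58) ≈ 0.8400.
MPK > n+g+δ = 0.14, so the economy is dynamically efficient (under-saving).

dynamically efficient; MPK ≈ 0.840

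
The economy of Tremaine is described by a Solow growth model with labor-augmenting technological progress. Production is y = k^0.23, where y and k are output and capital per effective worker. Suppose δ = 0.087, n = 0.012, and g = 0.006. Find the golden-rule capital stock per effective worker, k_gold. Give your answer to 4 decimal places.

Break-even investment rate: n + g + δ = 0.012 + 0.006 + 0.087 = 0.105.
At the golden rule the marginal product of capital equals n+g+δ: 0.23·k^(0.23−1) = 0.105. Solving, k_gold = (0.23/0.105)^(1/0.77) ≈ 2.7686.

k_gold ≈ 2.7686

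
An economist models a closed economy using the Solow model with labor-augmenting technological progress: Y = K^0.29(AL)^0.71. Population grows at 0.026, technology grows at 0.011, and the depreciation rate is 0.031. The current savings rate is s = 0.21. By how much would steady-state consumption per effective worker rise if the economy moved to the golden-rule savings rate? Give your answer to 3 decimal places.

The effective depreciation rate is n + g + δ = 0.026 + 0.011 + 0.031 = 0.068.
Current steady state (s = 0.21): k* = (0.21/0.068)^(1/0.71) ≈ 4.8948, y* = 4.8948^0.29 ≈ 1.5850, c* = (1−0.21)·1.5850 ≈ 1.2521.
At the golden rule the marginal product of capital equals n+g+δ: 0.29·k^(0.29−1) = 0.068. Solving, k_gold = (0.29/0.068)^(1/0.71) ≈ 7.7120.
y_gold = 7.7120^0.29 ≈ 1.8083, c_gold = y_gold − 0.068·k_gold ≈ 1.2839.
Gain: Δc = 1.2839 − 1.2521 ≈ 0.0318.

Δc ≈ 0.032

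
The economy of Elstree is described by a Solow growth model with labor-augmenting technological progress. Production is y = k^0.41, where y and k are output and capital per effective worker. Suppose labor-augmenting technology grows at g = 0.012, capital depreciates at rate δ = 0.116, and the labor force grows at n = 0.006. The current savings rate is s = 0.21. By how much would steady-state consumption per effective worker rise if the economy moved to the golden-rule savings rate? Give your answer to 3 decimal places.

n + g + δ = 0.006 + 0.012 + 0.116 = 0.134.
Current steady state (s = 0.21): k* = (0.21/0.134)^(1/0.59) ≈ 2.1414, y* = 2.1414^0.41 ≈ 1.3664, c* = (1−0.21)·1.3664 ≈ 1.0795.
At the golden rule the marginal product of capital equals n+g+δ: 0.41·k^(0.41−1) = 0.134. Solving, k_gold = (0.41/0.134)^(1/0.59) ≈ 6.6556.
y_gold = 6.6556^0.41 ≈ 2.1752, c_gold = y_gold − 0.134·k_gold ≈ 1.2834.
Gain: Δc = 1.2834 − 1.0795 ≈ 0.2039.

Δc ≈ 0.204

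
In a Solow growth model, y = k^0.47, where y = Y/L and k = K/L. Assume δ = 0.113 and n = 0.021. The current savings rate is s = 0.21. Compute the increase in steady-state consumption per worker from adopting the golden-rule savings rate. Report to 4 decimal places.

n + δ = 0.021 + 0.113 = 0.134.
Current steady state (s = 0.21): k* = (0.21/0.134)^(1/0.53) ≈ 2.3342, y* = 2.3342^0.47 ≈ 1.4895, c* = (1−0.21)·1.4895 ≈ 1.1767.
Maximizing c = f(k) − (n+δ)·k gives f'(k) = n+δ, i.e. 0.47·k^(0.47−1) = 0.134, so k_gold = (0.47/0.134)^(1/0.53) ≈ 10.6731.
y_gold = 10.6731^0.47 ≈ 3.0430, c_gold = y_gold − 0.134·k_gold ≈ 1.6128.
Gain: Δc = 1.6128 − 1.1767 ≈ 0.4361.

Δc ≈ 0.4361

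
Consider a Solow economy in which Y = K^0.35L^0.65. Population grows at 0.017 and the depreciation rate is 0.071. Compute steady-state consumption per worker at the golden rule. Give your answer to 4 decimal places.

c_gold ≈ 1.3670

Break-even investment rate: n + δ = 0.017 + 0.071 = 0.088.
Maximizing c = f(k) − (n+δ)·k gives f'(k) = n+δ, i.e. 0.35·k^(0.35−1) = 0.088, so k_gold = (0.35/0.088)^(1/0.65) ≈ 8.3645.
y_gold = 8.3645^0.35 ≈ 2.1031.
c_gold = y_gold − (n+δ)·k_gold = 2.1031 − 0.088·8.3645 ≈ 1.3670.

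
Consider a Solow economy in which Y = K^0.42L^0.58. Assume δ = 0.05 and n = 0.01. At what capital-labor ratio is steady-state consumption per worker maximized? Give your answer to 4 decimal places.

Capital per worker breaks even when investment replaces (n + δ)·k; here n + δ = 0.06.
Golden rule sets MPK = n+δ: 0.42·k^(0.42−1) = 0.06, so k_gold = (0.42/0.06)^(1/0.58) ≈ 28.6461.

k_gold ≈ 28.6461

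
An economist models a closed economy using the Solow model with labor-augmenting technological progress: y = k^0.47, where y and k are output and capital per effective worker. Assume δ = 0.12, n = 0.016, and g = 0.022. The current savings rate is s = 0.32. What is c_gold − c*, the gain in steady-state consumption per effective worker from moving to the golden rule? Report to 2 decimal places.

Δc ≈ 0.12

Capital per effective worker breaks even when investment replaces (n + g + δ)·k; here n + g + δ = 0.158.
Current steady state (s = 0.32): k* = (0.32/0.158)^(1/0.53) ≈ 3.7869, y* = 3.7869^0.47 ≈ 1.8698, c* = (1−0.32)·1.8698 ≈ 1.2715.
At the golden rule the marginal product of capital equals n+g+δ: 0.47·k^(0.47−1) = 0.158. Solving, k_gold = (0.47/0.158)^(1/0.53) ≈ 7.8214.
y_gold = 7.8214^0.47 ≈ 2.6293, c_gold = y_gold − 0.158·k_gold ≈ 1.3935.
Gain: Δc = 1.3935 − 1.2715 ≈ 0.1221.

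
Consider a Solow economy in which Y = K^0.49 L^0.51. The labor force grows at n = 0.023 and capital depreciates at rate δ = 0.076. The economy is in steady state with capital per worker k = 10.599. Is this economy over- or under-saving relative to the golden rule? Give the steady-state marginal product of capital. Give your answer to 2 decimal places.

Break-even investment rate: n + δ = 0.023 + 0.076 = 0.099.
MPK = 0.49·k^(0.49−1) = 0.49·10.599^(-0.51) ≈ 0.1470.
MPK > 0.099, so the economy is dynamically efficient (under-saving).

under-saving; MPK ≈ 0.15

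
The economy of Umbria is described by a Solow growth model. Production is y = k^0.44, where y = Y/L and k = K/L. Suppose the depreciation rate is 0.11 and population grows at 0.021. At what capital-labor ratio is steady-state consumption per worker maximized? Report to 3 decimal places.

k_gold ≈ 8.702

Break-even investment rate: n + δ = 0.021 + 0.11 = 0.131.
Setting f'(k) = n+δ gives 0.44·k^(0.44−1) = 0.131, hence k_gold = (0.44/0.131)^(1/0.56) ≈ 8.7018.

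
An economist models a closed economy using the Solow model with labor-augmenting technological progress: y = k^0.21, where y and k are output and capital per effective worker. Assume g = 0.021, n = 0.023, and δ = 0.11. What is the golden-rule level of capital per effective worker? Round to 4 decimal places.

k_gold ≈ 1.4808

Break-even investment rate: n + g + δ = 0.023 + 0.021 + 0.11 = 0.154.
At the golden rule the marginal product of capital equals n+g+δ: 0.21·k^(0.21−1) = 0.154. Solving, k_gold = (0.21/0.154)^(1/0.79) ≈ 1.4808.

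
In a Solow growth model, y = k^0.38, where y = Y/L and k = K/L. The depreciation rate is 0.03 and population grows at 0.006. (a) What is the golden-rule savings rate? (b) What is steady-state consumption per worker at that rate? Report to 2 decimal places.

The effective depreciation rate is n + δ = 0.006 + 0.03 = 0.036.
For Cobb-Douglas, s_gold equals capital's share: s_gold = 0.38.
Golden rule sets MPK = n+δ: 0.38·k^(0.38−1) = 0.036, so k_gold = (0.38/0.036)^(1/0.62) ≈ 44.7482.
y_gold = 44.7482^0.38 ≈ 4.2393; c_gold = (1−0.38)·y_gold ≈ 2.6284.

(a) s_gold = 0.38; (b) c_gold ≈ 2.63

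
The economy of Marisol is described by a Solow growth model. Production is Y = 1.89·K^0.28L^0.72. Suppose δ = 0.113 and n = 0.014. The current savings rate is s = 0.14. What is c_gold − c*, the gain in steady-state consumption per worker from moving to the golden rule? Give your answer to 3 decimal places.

Δc ≈ 0.208

Capital per worker breaks even when investment replaces (n + δ)·k; here n + δ = 0.127.
Current steady state (s = 0.14): k* = (0.14·1.89/0.127)^(1/0.72) ≈ 2.7718, y* = 1.89·2.7718^0.28 ≈ 2.5144, c* = (1−0.14)·2.5144 ≈ 2.1624.
Golden rule sets MPK = n+δ: 0.28·1.89·k^(0.28−1) = 0.127, so k_gold = (0.28·1.89/0.127)^(1/0.72) ≈ 7.2586.
y_gold = 1.89·7.2586^0.28 ≈ 3.2923, c_gold = y_gold − 0.127·k_gold ≈ 2.3705.
Gain: Δc = 2.3705 − 2.1624 ≈ 0.2081.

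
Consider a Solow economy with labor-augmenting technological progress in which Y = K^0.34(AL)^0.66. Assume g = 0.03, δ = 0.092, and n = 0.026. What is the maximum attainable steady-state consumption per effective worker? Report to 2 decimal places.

n + g + δ = 0.026 + 0.03 + 0.092 = 0.148.
Maximizing c = f(k) − (n+g+δ)·k gives f'(k) = n+g+δ, i.e. 0.34·k^(0.34−1) = 0.148, so k_gold = (0.34/0.148)^(1/0.66) ≈ 3.5261.
y_gold = 3.5261^0.34 ≈ 1.5349.
c_gold = y_gold − (n+g+δ)·k_gold = 1.5349 − 0.148·3.5261 ≈ 1.0130.

c_gold ≈ 1.01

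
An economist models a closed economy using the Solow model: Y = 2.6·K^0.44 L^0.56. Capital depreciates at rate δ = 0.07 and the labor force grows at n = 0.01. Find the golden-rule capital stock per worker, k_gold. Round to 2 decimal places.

n + δ = 0.01 + 0.07 = 0.08.
Maximizing c = f(k) − (n+δ)·k gives f'(k) = n+δ, i.e. 0.44·2.6·k^(0.44−1) = 0.08, so k_gold = (0.44·2.6/0.08)^(1/0.56) ≈ 115.6379.

k_gold ≈ 115.64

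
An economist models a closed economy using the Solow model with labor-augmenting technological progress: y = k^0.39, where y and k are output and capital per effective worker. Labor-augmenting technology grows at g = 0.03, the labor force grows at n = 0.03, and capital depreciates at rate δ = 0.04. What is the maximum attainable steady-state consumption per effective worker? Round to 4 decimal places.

c_gold ≈ 1.4562

The effective depreciation rate is n + g + δ = 0.03 + 0.03 + 0.04 = 0.1.
At the golden rule the marginal product of capital equals n+g+δ: 0.39·k^(0.39−1) = 0.1. Solving, k_gold = (0.39/0.1)^(1/0.61) ≈ 9.3102.
y_gold = 9.3102^0.39 ≈ 2.3872.
c_gold = y_gold − (n+g+δ)·k_gold = 2.3872 − 0.1·9.3102 ≈ 1.4562.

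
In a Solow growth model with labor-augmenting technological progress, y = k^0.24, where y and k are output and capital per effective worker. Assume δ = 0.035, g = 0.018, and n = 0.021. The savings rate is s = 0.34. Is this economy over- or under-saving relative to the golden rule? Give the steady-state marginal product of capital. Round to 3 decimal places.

The effective depreciation rate is n + g + δ = 0.021 + 0.018 + 0.035 = 0.074.
Steady-state k*: s·k^0.24 = 0.074·k gives k* = (0.34/0.074)^(1/0.76) ≈ 7.4367.
MPK = 0.24·7.4367^(-0.76) ≈ 0.0522.
MPK < n+g+δ = 0.074, so the economy is dynamically inefficient (over-saving).

over-saving; MPK ≈ 0.052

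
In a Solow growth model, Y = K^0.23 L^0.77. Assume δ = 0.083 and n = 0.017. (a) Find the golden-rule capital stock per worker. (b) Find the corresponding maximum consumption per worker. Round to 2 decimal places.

(a) k_gold ≈ 2.95; (b) c_gold ≈ 0.99

n + δ = 0.017 + 0.083 = 0.1.
Maximizing c = f(k) − (n+δ)·k gives f'(k) = n+δ, i.e. 0.23·k^(0.23−1) = 0.1, so k_gold = (0.23/0.1)^(1/0.77) ≈ 2.9497.
y_gold = 2.9497^0.23 ≈ 1.2825; c_gold = y_gold − 0.1·k_gold ≈ 0.9875.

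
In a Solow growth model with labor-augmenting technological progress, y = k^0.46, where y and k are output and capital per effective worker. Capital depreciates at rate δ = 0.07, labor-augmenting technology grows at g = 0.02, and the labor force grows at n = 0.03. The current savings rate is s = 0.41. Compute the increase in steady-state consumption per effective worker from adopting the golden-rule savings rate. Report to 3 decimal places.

n + g + δ = 0.03 + 0.02 + 0.07 = 0.12.
Current steady state (s = 0.41): k* = (0.41/0.12)^(1/0.54) ≈ 9.7309, y* = 9.7309^0.46 ≈ 2.8481, c* = (1−0.41)·2.8481 ≈ 1.6804.
Maximizing c = f(k) − (n+g+δ)·k gives f'(k) = n+g+δ, i.e. 0.46·k^(0.46−1) = 0.12, so k_gold = (0.46/0.12)^(1/0.54) ≈ 12.0420.
y_gold = 12.0420^0.46 ≈ 3.1414, c_gold = y_gold − 0.12·k_gold ≈ 1.6963.
Gain: Δc = 1.6963 − 1.6804 ≈ 0.0160.

Δc ≈ 0.016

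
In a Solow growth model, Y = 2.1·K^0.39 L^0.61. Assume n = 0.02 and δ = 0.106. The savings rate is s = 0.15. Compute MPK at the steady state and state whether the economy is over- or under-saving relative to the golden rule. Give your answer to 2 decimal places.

Capital per worker breaks even when investment replaces (n + δ)·k; here n + δ = 0.126.
Steady-state k*: s·A·k^0.39 = 0.126·k gives k* = (0.15·2.1/0.126)^(1/0.61) ≈ 4.4912.
MPK = 0.39·2.1·4.4912^(-0.61) ≈ 0.3276.
MPK > n+δ = 0.126, so the economy is dynamically efficient (under-saving).

under-saving; MPK ≈ 0.33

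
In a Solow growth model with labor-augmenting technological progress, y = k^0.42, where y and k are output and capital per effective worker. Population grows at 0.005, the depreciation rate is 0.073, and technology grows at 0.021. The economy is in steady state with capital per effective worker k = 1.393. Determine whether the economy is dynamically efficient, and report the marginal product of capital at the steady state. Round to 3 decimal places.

n + g + δ = 0.005 + 0.021 + 0.073 = 0.099.
MPK = 0.42·k^(0.42−1) = 0.42·1.393^(-0.58) ≈ 0.3465.
MPK > 0.099, so the economy is dynamically efficient (under-saving).

dynamically efficient; MPK ≈ 0.347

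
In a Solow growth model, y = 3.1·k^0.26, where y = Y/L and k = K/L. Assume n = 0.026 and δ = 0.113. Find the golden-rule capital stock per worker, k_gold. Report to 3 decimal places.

k_gold ≈ 10.753

The effective depreciation rate is n + δ = 0.026 + 0.113 = 0.139.
At the golden rule the marginal product of capital equals n+δ: 0.26·3.1·k^(0.26−1) = 0.139. Solving, k_gold = (0.26·3.1/0.139)^(1/0.74) ≈ 10.7526.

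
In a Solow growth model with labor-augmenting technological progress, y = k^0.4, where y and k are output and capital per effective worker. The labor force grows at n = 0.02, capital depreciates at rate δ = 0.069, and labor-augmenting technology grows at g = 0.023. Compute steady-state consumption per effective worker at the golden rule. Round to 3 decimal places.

n + g + δ = 0.02 + 0.023 + 0.069 = 0.112.
Golden rule sets MPK = n+g+δ: 0.4·k^(0.4−1) = 0.112, so k_gold = (0.4/0.112)^(1/0.6) ≈ 8.3446.
y_gold = 8.3446^0.4 ≈ 2.3365.
c_gold = y_gold − (n+g+δ)·k_gold = 2.3365 − 0.112·8.3446 ≈ 1.4019.

c_gold ≈ 1.402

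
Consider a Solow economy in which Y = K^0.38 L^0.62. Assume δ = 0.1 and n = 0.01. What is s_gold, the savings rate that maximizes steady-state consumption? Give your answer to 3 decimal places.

The effective depreciation rate is n + δ = 0.01 + 0.1 = 0.11.
At the golden rule MPK = n+δ, and in any Cobb-Douglas steady state s = (n+δ)·k/y = MPK·k/y = capital's share 0.38.

s_gold = 0.380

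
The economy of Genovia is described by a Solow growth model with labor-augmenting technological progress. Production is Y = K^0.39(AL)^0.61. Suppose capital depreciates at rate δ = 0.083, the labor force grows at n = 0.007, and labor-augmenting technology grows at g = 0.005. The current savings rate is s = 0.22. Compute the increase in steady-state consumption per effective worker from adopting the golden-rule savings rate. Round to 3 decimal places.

Δc ≈ 0.170

Break-even investment rate: n + g + δ = 0.007 + 0.005 + 0.083 = 0.095.
Current steady state (s = 0.22): k* = (0.22/0.095)^(1/0.61) ≈ 3.9616, y* = 3.9616^0.39 ≈ 1.7107, c* = (1−0.22)·1.7107 ≈ 1.3343.
At the golden rule the marginal product of capital equals n+g+δ: 0.39·k^(0.39−1) = 0.095. Solving, k_gold = (0.39/0.095)^(1/0.61) ≈ 10.1269.
y_gold = 10.1269^0.39 ≈ 2.4668, c_gold = y_gold − 0.095·k_gold ≈ 1.5048.
Gain: Δc = 1.5048 − 1.3343 ≈ 0.1704.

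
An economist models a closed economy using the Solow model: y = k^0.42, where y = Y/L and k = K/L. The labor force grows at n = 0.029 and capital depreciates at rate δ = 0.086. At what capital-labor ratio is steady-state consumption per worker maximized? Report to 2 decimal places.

The effective depreciation rate is n + δ = 0.029 + 0.086 = 0.115.
At the golden rule the marginal product of capital equals n+δ: 0.42·k^(0.42−1) = 0.115. Solving, k_gold = (0.42/0.115)^(1/0.58) ≈ 9.3307.

k_gold ≈ 9.33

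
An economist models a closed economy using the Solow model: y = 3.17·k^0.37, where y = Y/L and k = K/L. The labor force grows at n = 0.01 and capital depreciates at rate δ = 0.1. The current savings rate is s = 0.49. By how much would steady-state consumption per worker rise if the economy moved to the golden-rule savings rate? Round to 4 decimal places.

Δc ≈ 0.3630

n + δ = 0.01 + 0.1 = 0.11.
Current steady state (s = 0.49): k* = (0.49·3.17/0.11)^(1/0.63) ≈ 66.8619, y* = 3.17·66.8619^0.37 ≈ 15.0098, c* = (1−0.49)·15.0098 ≈ 7.6550.
Maximizing c = f(k) − (n+δ)·k gives f'(k) = n+δ, i.e. 0.37·3.17·k^(0.37−1) = 0.11, so k_gold = (0.37·3.17/0.11)^(1/0.63) ≈ 42.8092.
y_gold = 3.17·42.8092^0.37 ≈ 12.7271, c_gold = y_gold − 0.11·k_gold ≈ 8.0180.
Gain: Δc = 8.0180 − 7.6550 ≈ 0.3630.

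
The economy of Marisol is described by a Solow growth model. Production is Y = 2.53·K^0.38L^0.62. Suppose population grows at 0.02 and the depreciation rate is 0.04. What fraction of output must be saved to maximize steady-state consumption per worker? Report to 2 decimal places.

The effective depreciation rate is n + δ = 0.02 + 0.04 = 0.06.
At the golden rule MPK = n+δ, and in any Cobb-Douglas steady state s = (n+δ)·k/y = MPK·k/y = capital's share 0.38.

s_gold = 0.38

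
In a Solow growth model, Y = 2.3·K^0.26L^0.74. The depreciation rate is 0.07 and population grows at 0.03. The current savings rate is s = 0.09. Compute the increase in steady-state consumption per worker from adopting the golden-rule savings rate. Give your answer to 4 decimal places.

Δc ≈ 0.4878

Break-even investment rate: n + δ = 0.03 + 0.07 = 0.1.
Current steady state (s = 0.09): k* = (0.09·2.3/0.1)^(1/0.74) ≈ 2.6729, y* = 2.3·2.6729^0.26 ≈ 2.9699, c* = (1−0.09)·2.9699 ≈ 2.7026.
Golden rule sets MPK = n+δ: 0.26·2.3·k^(0.26−1) = 0.1, so k_gold = (0.26·2.3/0.1)^(1/0.74) ≈ 11.2098.
y_gold = 2.3·11.2098^0.26 ≈ 4.3114, c_gold = y_gold − 0.1·k_gold ≈ 3.1905.
Gain: Δc = 3.1905 − 2.7026 ≈ 0.4878.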